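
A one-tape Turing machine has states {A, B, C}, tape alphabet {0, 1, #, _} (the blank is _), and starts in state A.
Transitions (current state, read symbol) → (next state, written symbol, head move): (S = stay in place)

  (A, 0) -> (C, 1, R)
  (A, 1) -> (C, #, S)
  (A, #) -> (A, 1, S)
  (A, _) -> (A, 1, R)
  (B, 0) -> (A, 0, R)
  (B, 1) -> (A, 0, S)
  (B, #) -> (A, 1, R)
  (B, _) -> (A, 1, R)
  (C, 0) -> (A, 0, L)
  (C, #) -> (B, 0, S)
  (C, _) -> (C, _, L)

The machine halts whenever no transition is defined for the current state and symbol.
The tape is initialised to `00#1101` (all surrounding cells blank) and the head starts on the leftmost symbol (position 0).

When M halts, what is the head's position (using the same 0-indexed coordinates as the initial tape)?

6

A | [0]0#1101   read 0 → write 1, move R, go to C
C | 1[0]#1101   read 0 → write 0, move L, go to A
A | [1]0#1101   read 1 → write #, move S, go to C
C | [#]0#1101   read # → write 0, move S, go to B
B | [0]0#1101   read 0 → write 0, move R, go to A
A | 0[0]#1101   read 0 → write 1, move R, go to C
C | 01[#]1101   read # → write 0, move S, go to B
B | 01[0]1101   read 0 → write 0, move R, go to A
A | 010[1]101   read 1 → write #, move S, go to C
C | 010[#]101   read # → write 0, move S, go to B
B | 010[0]101   read 0 → write 0, move R, go to A
A | 0100[1]01   read 1 → write #, move S, go to C
C | 0100[#]01   read # → write 0, move S, go to B
B | 0100[0]01   read 0 → write 0, move R, go to A
A | 01000[0]1   read 0 → write 1, move R, go to C
C | 010001[1]
At halt the head is at cell 6.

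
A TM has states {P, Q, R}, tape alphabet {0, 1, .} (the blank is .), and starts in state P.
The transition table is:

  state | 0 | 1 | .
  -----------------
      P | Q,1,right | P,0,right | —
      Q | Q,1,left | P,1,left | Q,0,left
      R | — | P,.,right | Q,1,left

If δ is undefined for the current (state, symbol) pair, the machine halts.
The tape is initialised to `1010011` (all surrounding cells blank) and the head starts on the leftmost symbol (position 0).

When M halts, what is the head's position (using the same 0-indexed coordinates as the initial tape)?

P | [1]010011.   read 1 → write 0, move right, go to P
P | 0[0]10011.   read 0 → write 1, move right, go to Q
Q | 01[1]0011.   read 1 → write 1, move left, go to P
P | 0[1]10011.   read 1 → write 0, move right, go to P
P | 00[1]0011.   read 1 → write 0, move right, go to P
P | 000[0]011.   read 0 → write 1, move right, go to Q
Q | 0001[0]11.   read 0 → write 1, move left, go to Q
Q | 000[1]111.   read 1 → write 1, move left, go to P
P | 00[0]1111.   read 0 → write 1, move right, go to Q
Q | 001[1]111.   read 1 → write 1, move left, go to P
P | 00[1]1111.   read 1 → write 0, move right, go to P
P | 000[1]111.   read 1 → write 0, move right, go to P
P | 0000[1]11.   read 1 → write 0, move right, go to P
P | 00000[1]1.   read 1 → write 0, move right, go to P
P | 000000[1].   read 1 → write 0, move right, go to P
P | 0000000[.]
At halt the head is at cell 7.

7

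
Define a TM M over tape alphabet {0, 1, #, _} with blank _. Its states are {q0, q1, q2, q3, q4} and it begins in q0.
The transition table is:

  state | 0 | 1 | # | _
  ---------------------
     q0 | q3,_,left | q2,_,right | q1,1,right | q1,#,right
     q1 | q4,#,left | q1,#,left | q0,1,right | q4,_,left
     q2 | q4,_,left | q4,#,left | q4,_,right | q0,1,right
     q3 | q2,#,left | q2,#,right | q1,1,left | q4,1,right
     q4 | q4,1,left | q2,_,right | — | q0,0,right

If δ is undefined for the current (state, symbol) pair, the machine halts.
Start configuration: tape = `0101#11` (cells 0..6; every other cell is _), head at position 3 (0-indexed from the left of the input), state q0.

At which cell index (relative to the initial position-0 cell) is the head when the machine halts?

8

q0 | 010[1]#11___   read 1 → write _, move right, go to q2
q2 | 010_[#]11___   read # → write _, move right, go to q4
q4 | 010__[1]1___   read 1 → write _, move right, go to q2
q2 | 010___[1]___   read 1 → write #, move left, go to q4
q4 | 010__[_]#___   read _ → write 0, move right, go to q0
q0 | 010__0[#]___   read # → write 1, move right, go to q1
q1 | 010__01[_]__   read _ → write _, move left, go to q4
q4 | 010__0[1]___   read 1 → write _, move right, go to q2
q2 | 010__0_[_]__   read _ → write 1, move right, go to q0
q0 | 010__0_1[_]_   read _ → write #, move right, go to q1
q1 | 010__0_1#[_]   read _ → write _, move left, go to q4
q4 | 010__0_1[#]_
At halt the head is at cell 8.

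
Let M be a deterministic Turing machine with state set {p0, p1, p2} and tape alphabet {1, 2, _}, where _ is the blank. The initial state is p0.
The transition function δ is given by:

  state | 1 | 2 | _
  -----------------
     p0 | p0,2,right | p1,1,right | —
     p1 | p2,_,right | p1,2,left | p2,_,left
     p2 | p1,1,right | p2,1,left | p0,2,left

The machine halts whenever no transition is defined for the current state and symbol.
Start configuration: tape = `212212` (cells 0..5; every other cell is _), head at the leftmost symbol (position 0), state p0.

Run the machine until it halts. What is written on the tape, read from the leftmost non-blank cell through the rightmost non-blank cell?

221_21

state=p0 head=0 tape=[2]12212   (p0,2)→(p1,1,right)
state=p1 head=1 tape=1[1]2212   (p1,1)→(p2,_,right)
state=p2 head=2 tape=1_[2]212   (p2,2)→(p2,1,left)
state=p2 head=1 tape=1[_]1212   (p2,_)→(p0,2,left)
state=p0 head=0 tape=[1]21212   (p0,1)→(p0,2,right)
state=p0 head=1 tape=2[2]1212   (p0,2)→(p1,1,right)
state=p1 head=2 tape=21[1]212   (p1,1)→(p2,_,right)
state=p2 head=3 tape=21_[2]12   (p2,2)→(p2,1,left)
state=p2 head=2 tape=21[_]112   (p2,_)→(p0,2,left)
state=p0 head=1 tape=2[1]2112   (p0,1)→(p0,2,right)
state=p0 head=2 tape=22[2]112   (p0,2)→(p1,1,right)
state=p1 head=3 tape=221[1]12   (p1,1)→(p2,_,right)
state=p2 head=4 tape=221_[1]2   (p2,1)→(p1,1,right)
state=p1 head=5 tape=221_1[2]   (p1,2)→(p1,2,left)
state=p1 head=4 tape=221_[1]2   (p1,1)→(p2,_,right)
state=p2 head=5 tape=221__[2]   (p2,2)→(p2,1,left)
state=p2 head=4 tape=221_[_]1   (p2,_)→(p0,2,left)
state=p0 head=3 tape=221[_]21
The non-blank tape span at halt is 221_21.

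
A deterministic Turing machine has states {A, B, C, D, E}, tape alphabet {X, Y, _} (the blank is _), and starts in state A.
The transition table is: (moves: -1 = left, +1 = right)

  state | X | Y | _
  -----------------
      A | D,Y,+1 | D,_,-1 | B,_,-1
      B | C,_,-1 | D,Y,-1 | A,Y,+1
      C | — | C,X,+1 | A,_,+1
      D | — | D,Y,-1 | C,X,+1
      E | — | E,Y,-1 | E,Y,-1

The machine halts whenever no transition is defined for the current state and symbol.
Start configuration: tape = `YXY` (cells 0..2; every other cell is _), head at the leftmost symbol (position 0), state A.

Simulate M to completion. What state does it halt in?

D

state=A head=0 tape=_[Y]XY__   (A,Y)→(D,_,-1)
state=D head=-1 tape=[_]_XY__   (D,_)→(C,X,+1)
state=C head=0 tape=X[_]XY__   (C,_)→(A,_,+1)
state=A head=1 tape=X_[X]Y__   (A,X)→(D,Y,+1)
state=D head=2 tape=X_Y[Y]__   (D,Y)→(D,Y,-1)
state=D head=1 tape=X_[Y]Y__   (D,Y)→(D,Y,-1)
state=D head=0 tape=X[_]YY__   (D,_)→(C,X,+1)
state=C head=1 tape=XX[Y]Y__   (C,Y)→(C,X,+1)
state=C head=2 tape=XXX[Y]__   (C,Y)→(C,X,+1)
state=C head=3 tape=XXXX[_]_   (C,_)→(A,_,+1)
state=A head=4 tape=XXXX_[_]   (A,_)→(B,_,-1)
state=B head=3 tape=XXXX[_]_   (B,_)→(A,Y,+1)
state=A head=4 tape=XXXXY[_]   (A,_)→(B,_,-1)
state=B head=3 tape=XXXX[Y]_   (B,Y)→(D,Y,-1)
state=D head=2 tape=XXX[X]Y_
No transition is defined for (D, X); M halts in state D.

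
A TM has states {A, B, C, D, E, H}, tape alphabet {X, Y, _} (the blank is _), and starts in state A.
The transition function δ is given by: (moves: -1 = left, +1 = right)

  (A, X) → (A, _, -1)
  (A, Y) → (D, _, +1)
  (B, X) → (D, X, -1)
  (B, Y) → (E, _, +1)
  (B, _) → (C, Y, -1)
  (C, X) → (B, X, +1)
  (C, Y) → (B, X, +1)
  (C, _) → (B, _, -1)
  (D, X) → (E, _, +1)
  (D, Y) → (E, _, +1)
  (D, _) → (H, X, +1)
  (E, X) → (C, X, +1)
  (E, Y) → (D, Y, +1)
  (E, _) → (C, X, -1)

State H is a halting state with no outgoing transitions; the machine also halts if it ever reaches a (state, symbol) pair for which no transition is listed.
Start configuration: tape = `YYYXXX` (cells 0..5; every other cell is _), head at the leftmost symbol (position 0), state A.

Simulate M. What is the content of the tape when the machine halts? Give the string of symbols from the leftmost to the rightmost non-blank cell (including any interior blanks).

Y_XX_X

A | [Y]YYXXX__   read Y → write _, move +1, go to D
D | _[Y]YXXX__   read Y → write _, move +1, go to E
E | __[Y]XXX__   read Y → write Y, move +1, go to D
D | __Y[X]XX__   read X → write _, move +1, go to E
E | __Y_[X]X__   read X → write X, move +1, go to C
C | __Y_X[X]__   read X → write X, move +1, go to B
B | __Y_XX[_]_   read _ → write Y, move -1, go to C
C | __Y_X[X]Y_   read X → write X, move +1, go to B
B | __Y_XX[Y]_   read Y → write _, move +1, go to E
E | __Y_XX_[_]   read _ → write X, move -1, go to C
C | __Y_XX[_]X   read _ → write _, move -1, go to B
B | __Y_X[X]_X   read X → write X, move -1, go to D
D | __Y_[X]X_X   read X → write _, move +1, go to E
E | __Y__[X]_X   read X → write X, move +1, go to C
C | __Y__X[_]X   read _ → write _, move -1, go to B
B | __Y__[X]_X   read X → write X, move -1, go to D
D | __Y_[_]X_X   read _ → write X, move +1, go to H
H | __Y_X[X]_X
The non-blank tape span at halt is Y_XX_X.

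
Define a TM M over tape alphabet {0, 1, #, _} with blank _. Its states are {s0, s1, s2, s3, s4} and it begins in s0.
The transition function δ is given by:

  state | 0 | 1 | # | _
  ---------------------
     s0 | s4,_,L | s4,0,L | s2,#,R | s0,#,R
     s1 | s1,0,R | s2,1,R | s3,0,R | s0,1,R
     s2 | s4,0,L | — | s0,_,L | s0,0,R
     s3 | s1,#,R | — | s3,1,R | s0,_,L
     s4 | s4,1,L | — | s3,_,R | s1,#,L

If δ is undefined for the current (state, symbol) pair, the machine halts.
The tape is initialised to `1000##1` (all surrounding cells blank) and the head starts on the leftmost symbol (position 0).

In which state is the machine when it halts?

s3

state=s0 head=0 tape=__[1]000##1   (s0,1)→(s4,0,L)
state=s4 head=-1 tape=_[_]0000##1   (s4,_)→(s1,#,L)
state=s1 head=-2 tape=[_]#0000##1   (s1,_)→(s0,1,R)
state=s0 head=-1 tape=1[#]0000##1   (s0,#)→(s2,#,R)
state=s2 head=0 tape=1#[0]000##1   (s2,0)→(s4,0,L)
state=s4 head=-1 tape=1[#]0000##1   (s4,#)→(s3,_,R)
state=s3 head=0 tape=1_[0]000##1   (s3,0)→(s1,#,R)
state=s1 head=1 tape=1_#[0]00##1   (s1,0)→(s1,0,R)
state=s1 head=2 tape=1_#0[0]0##1   (s1,0)→(s1,0,R)
state=s1 head=3 tape=1_#00[0]##1   (s1,0)→(s1,0,R)
state=s1 head=4 tape=1_#000[#]#1   (s1,#)→(s3,0,R)
state=s3 head=5 tape=1_#0000[#]1   (s3,#)→(s3,1,R)
state=s3 head=6 tape=1_#00001[1]
No transition is defined for (s3, 1); M halts in state s3.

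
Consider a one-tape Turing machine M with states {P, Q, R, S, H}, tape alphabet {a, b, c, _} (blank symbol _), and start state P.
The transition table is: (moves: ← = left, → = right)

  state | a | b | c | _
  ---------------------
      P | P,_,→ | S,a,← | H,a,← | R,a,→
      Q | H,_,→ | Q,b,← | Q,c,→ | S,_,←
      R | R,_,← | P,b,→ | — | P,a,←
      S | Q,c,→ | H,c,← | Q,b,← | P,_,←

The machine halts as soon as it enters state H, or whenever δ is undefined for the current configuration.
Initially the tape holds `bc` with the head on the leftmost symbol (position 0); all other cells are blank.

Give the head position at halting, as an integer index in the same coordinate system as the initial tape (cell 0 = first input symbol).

P | __[b]c   read b → write a, move ←, go to S
S | _[_]ac   read _ → write _, move ←, go to P
P | [_]_ac   read _ → write a, move →, go to R
R | a[_]ac   read _ → write a, move ←, go to P
P | [a]aac   read a → write _, move →, go to P
P | _[a]ac   read a → write _, move →, go to P
P | __[a]c   read a → write _, move →, go to P
P | ___[c]   read c → write a, move ←, go to H
H | __[_]a
At halt the head is at cell 0.

0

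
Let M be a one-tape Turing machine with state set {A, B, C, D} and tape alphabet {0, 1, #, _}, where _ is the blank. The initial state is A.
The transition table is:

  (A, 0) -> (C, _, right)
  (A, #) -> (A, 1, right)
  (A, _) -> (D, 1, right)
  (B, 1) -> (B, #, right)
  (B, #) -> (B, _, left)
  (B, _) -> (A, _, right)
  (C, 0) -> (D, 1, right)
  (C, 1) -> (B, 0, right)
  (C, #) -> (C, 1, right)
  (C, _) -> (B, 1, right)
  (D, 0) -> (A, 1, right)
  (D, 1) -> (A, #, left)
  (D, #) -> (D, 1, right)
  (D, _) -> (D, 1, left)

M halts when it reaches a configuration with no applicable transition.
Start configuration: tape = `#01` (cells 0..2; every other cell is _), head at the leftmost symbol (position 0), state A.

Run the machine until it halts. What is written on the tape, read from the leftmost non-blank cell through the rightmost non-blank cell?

1_011#

state=A head=0 tape=[#]01___   (A,#)→(A,1,right)
state=A head=1 tape=1[0]1___   (A,0)→(C,_,right)
state=C head=2 tape=1_[1]___   (C,1)→(B,0,right)
state=B head=3 tape=1_0[_]__   (B,_)→(A,_,right)
state=A head=4 tape=1_0_[_]_   (A,_)→(D,1,right)
state=D head=5 tape=1_0_1[_]   (D,_)→(D,1,left)
state=D head=4 tape=1_0_[1]1   (D,1)→(A,#,left)
state=A head=3 tape=1_0[_]#1   (A,_)→(D,1,right)
state=D head=4 tape=1_01[#]1   (D,#)→(D,1,right)
state=D head=5 tape=1_011[1]   (D,1)→(A,#,left)
state=A head=4 tape=1_01[1]#
The non-blank tape span at halt is 1_011#.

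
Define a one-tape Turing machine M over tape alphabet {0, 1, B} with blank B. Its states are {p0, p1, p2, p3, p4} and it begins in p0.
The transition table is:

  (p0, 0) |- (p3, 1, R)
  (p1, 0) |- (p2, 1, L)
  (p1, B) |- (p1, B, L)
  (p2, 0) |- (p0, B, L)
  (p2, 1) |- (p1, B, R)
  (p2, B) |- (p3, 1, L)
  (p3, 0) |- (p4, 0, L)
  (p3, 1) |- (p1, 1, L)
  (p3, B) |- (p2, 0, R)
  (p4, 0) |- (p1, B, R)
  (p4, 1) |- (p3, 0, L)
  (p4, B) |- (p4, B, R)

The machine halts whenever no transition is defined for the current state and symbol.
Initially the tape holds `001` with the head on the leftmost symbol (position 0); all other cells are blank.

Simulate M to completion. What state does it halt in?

p1

p0 | B[0]01B   read 0 → write 1, move R, go to p3
p3 | B1[0]1B   read 0 → write 0, move L, go to p4
p4 | B[1]01B   read 1 → write 0, move L, go to p3
p3 | [B]001B   read B → write 0, move R, go to p2
p2 | 0[0]01B   read 0 → write B, move L, go to p0
p0 | [0]B01B   read 0 → write 1, move R, go to p3
p3 | 1[B]01B   read B → write 0, move R, go to p2
p2 | 10[0]1B   read 0 → write B, move L, go to p0
p0 | 1[0]B1B   read 0 → write 1, move R, go to p3
p3 | 11[B]1B   read B → write 0, move R, go to p2
p2 | 110[1]B   read 1 → write B, move R, go to p1
p1 | 110B[B]   read B → write B, move L, go to p1
p1 | 110[B]B   read B → write B, move L, go to p1
p1 | 11[0]BB   read 0 → write 1, move L, go to p2
p2 | 1[1]1BB   read 1 → write B, move R, go to p1
p1 | 1B[1]BB
No transition is defined for (p1, 1); M halts in state p1.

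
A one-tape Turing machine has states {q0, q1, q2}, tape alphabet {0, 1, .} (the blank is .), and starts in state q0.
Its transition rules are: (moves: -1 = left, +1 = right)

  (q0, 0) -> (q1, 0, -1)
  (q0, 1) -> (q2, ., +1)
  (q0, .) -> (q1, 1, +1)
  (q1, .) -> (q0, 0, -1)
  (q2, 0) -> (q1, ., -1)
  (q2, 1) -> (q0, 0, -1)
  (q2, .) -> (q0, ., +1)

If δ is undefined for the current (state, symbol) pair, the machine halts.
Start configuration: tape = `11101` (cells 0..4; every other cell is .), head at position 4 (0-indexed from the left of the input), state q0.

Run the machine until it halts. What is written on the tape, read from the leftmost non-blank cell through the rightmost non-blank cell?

q0 | 1110[1]...   read 1 → write ., move +1, go to q2
q2 | 1110.[.]..   read . → write ., move +1, go to q0
q0 | 1110..[.].   read . → write 1, move +1, go to q1
q1 | 1110..1[.]   read . → write 0, move -1, go to q0
q0 | 1110..[1]0   read 1 → write ., move +1, go to q2
q2 | 1110...[0]   read 0 → write ., move -1, go to q1
q1 | 1110..[.].   read . → write 0, move -1, go to q0
q0 | 1110.[.]0.   read . → write 1, move +1, go to q1
q1 | 1110.1[0].
The non-blank tape span at halt is 1110.10.

1110.10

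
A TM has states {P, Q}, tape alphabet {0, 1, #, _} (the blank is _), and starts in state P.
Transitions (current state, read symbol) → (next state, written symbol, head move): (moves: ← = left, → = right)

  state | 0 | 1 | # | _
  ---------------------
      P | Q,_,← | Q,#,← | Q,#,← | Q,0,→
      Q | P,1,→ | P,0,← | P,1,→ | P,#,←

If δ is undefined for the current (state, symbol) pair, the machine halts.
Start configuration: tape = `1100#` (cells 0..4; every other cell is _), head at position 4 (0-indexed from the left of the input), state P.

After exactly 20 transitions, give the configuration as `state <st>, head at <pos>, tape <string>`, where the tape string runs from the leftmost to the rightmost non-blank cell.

state P, head at -2, tape 0100#0_0#

state=P head=4 tape=____1100[#]   (P,#)→(Q,#,←)
state=Q head=3 tape=____110[0]#   (Q,0)→(P,1,→)
state=P head=4 tape=____1101[#]   (P,#)→(Q,#,←)
state=Q head=3 tape=____110[1]#   (Q,1)→(P,0,←)
state=P head=2 tape=____11[0]0#   (P,0)→(Q,_,←)
state=Q head=1 tape=____1[1]_0#   (Q,1)→(P,0,←)
state=P head=0 tape=____[1]0_0#   (P,1)→(Q,#,←)
state=Q head=-1 tape=___[_]#0_0#   (Q,_)→(P,#,←)
state=P head=-2 tape=__[_]##0_0#   (P,_)→(Q,0,→)
state=Q head=-1 tape=__0[#]#0_0#   (Q,#)→(P,1,→)
state=P head=0 tape=__01[#]0_0#   (P,#)→(Q,#,←)
state=Q head=-1 tape=__0[1]#0_0#   (Q,1)→(P,0,←)
state=P head=-2 tape=__[0]0#0_0#   (P,0)→(Q,_,←)
state=Q head=-3 tape=_[_]_0#0_0#   (Q,_)→(P,#,←)
state=P head=-4 tape=[_]#_0#0_0#   (P,_)→(Q,0,→)
state=Q head=-3 tape=0[#]_0#0_0#   (Q,#)→(P,1,→)
state=P head=-2 tape=01[_]0#0_0#   (P,_)→(Q,0,→)
state=Q head=-1 tape=010[0]#0_0#   (Q,0)→(P,1,→)
state=P head=0 tape=0101[#]0_0#   (P,#)→(Q,#,←)
state=Q head=-1 tape=010[1]#0_0#   (Q,1)→(P,0,←)
state=P head=-2 tape=01[0]0#0_0#
After 20 steps: state P, head at -2, tape 0100#0_0#.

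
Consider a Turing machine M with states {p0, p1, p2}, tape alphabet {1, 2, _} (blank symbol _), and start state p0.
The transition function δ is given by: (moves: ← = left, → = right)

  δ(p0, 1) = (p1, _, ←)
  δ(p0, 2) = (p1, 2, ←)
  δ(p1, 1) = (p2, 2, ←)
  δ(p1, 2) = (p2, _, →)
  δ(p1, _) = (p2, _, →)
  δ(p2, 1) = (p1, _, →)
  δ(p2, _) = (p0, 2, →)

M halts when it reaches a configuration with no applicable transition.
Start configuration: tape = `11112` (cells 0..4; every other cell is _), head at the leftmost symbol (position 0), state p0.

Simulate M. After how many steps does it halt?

state=p0 head=0 tape=_[1]1112   (p0,1)→(p1,_,←)
state=p1 head=-1 tape=[_]_1112   (p1,_)→(p2,_,→)
state=p2 head=0 tape=_[_]1112   (p2,_)→(p0,2,→)
state=p0 head=1 tape=_2[1]112   (p0,1)→(p1,_,←)
state=p1 head=0 tape=_[2]_112   (p1,2)→(p2,_,→)
state=p2 head=1 tape=__[_]112   (p2,_)→(p0,2,→)
state=p0 head=2 tape=__2[1]12   (p0,1)→(p1,_,←)
state=p1 head=1 tape=__[2]_12   (p1,2)→(p2,_,→)
state=p2 head=2 tape=___[_]12   (p2,_)→(p0,2,→)
state=p0 head=3 tape=___2[1]2   (p0,1)→(p1,_,←)
state=p1 head=2 tape=___[2]_2   (p1,2)→(p2,_,→)
state=p2 head=3 tape=____[_]2   (p2,_)→(p0,2,→)
state=p0 head=4 tape=____2[2]   (p0,2)→(p1,2,←)
state=p1 head=3 tape=____[2]2   (p1,2)→(p2,_,→)
state=p2 head=4 tape=_____[2]
M halts after 14 transitions.

14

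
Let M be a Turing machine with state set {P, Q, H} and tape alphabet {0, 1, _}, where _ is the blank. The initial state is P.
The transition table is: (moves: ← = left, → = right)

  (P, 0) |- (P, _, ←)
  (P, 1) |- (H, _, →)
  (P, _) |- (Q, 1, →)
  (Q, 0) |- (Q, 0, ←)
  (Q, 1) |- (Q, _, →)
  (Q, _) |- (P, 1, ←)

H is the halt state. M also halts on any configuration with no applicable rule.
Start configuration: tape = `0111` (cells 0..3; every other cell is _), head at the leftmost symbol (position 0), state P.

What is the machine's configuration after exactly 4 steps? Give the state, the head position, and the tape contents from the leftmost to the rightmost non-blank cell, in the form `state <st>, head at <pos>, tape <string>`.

state=P head=0 tape=_[0]111   (P,0)→(P,_,←)
state=P head=-1 tape=[_]_111   (P,_)→(Q,1,→)
state=Q head=0 tape=1[_]111   (Q,_)→(P,1,←)
state=P head=-1 tape=[1]1111   (P,1)→(H,_,→)
state=H head=0 tape=_[1]111
After 4 steps: state H, head at 0, tape 1111.

state H, head at 0, tape 1111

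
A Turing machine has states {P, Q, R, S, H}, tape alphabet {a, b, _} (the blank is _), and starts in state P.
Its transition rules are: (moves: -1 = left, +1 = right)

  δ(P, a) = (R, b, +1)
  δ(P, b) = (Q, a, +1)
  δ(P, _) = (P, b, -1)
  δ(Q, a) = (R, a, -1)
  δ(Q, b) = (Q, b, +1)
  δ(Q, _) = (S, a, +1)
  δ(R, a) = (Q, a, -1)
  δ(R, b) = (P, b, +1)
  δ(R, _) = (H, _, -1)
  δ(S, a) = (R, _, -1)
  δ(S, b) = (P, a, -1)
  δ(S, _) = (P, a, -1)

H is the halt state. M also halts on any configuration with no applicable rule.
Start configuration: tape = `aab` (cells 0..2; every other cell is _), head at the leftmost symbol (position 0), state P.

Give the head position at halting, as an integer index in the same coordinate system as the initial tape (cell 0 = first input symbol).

P | [a]ab____   read a → write b, move +1, go to R
R | b[a]b____   read a → write a, move -1, go to Q
Q | [b]ab____   read b → write b, move +1, go to Q
Q | b[a]b____   read a → write a, move -1, go to R
R | [b]ab____   read b → write b, move +1, go to P
P | b[a]b____   read a → write b, move +1, go to R
R | bb[b]____   read b → write b, move +1, go to P
P | bbb[_]___   read _ → write b, move -1, go to P
P | bb[b]b___   read b → write a, move +1, go to Q
Q | bba[b]___   read b → write b, move +1, go to Q
Q | bbab[_]__   read _ → write a, move +1, go to S
S | bbaba[_]_   read _ → write a, move -1, go to P
P | bbab[a]a_   read a → write b, move +1, go to R
R | bbabb[a]_   read a → write a, move -1, go to Q
Q | bbab[b]a_   read b → write b, move +1, go to Q
Q | bbabb[a]_   read a → write a, move -1, go to R
R | bbab[b]a_   read b → write b, move +1, go to P
P | bbabb[a]_   read a → write b, move +1, go to R
R | bbabbb[_]   read _ → write _, move -1, go to H
H | bbabb[b]_
At halt the head is at cell 5.

5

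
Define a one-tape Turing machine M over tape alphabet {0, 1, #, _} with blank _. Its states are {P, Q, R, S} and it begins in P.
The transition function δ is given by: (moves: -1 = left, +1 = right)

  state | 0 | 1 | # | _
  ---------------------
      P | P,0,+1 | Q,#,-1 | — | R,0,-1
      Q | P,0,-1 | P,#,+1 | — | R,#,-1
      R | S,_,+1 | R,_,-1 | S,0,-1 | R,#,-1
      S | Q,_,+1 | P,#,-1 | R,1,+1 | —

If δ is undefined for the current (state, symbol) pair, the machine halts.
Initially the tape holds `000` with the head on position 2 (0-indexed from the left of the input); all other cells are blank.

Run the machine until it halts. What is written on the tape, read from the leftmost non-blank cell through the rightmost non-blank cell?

P | 00[0]__   read 0 → write 0, move +1, go to P
P | 000[_]_   read _ → write 0, move -1, go to R
R | 00[0]0_   read 0 → write _, move +1, go to S
S | 00_[0]_   read 0 → write _, move +1, go to Q
Q | 00__[_]   read _ → write #, move -1, go to R
R | 00_[_]#   read _ → write #, move -1, go to R
R | 00[_]##   read _ → write #, move -1, go to R
R | 0[0]###   read 0 → write _, move +1, go to S
S | 0_[#]##   read # → write 1, move +1, go to R
R | 0_1[#]#   read # → write 0, move -1, go to S
S | 0_[1]0#   read 1 → write #, move -1, go to P
P | 0[_]#0#   read _ → write 0, move -1, go to R
R | [0]0#0#   read 0 → write _, move +1, go to S
S | _[0]#0#   read 0 → write _, move +1, go to Q
Q | __[#]0#
The non-blank tape span at halt is #0#.

#0#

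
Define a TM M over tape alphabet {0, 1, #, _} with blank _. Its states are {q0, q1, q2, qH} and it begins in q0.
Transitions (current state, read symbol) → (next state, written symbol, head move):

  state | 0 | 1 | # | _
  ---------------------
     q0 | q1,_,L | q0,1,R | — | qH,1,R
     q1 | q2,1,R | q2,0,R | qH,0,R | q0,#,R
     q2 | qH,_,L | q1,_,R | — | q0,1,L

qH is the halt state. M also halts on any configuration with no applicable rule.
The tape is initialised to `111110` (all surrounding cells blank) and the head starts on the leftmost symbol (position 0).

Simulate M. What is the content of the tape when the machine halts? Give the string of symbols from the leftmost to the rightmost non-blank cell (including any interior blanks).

#111111

state=q0 head=0 tape=_[1]11110   (q0,1)→(q0,1,R)
state=q0 head=1 tape=_1[1]1110   (q0,1)→(q0,1,R)
state=q0 head=2 tape=_11[1]110   (q0,1)→(q0,1,R)
state=q0 head=3 tape=_111[1]10   (q0,1)→(q0,1,R)
state=q0 head=4 tape=_1111[1]0   (q0,1)→(q0,1,R)
state=q0 head=5 tape=_11111[0]   (q0,0)→(q1,_,L)
state=q1 head=4 tape=_1111[1]_   (q1,1)→(q2,0,R)
state=q2 head=5 tape=_11110[_]   (q2,_)→(q0,1,L)
state=q0 head=4 tape=_1111[0]1   (q0,0)→(q1,_,L)
state=q1 head=3 tape=_111[1]_1   (q1,1)→(q2,0,R)
state=q2 head=4 tape=_1110[_]1   (q2,_)→(q0,1,L)
state=q0 head=3 tape=_111[0]11   (q0,0)→(q1,_,L)
state=q1 head=2 tape=_11[1]_11   (q1,1)→(q2,0,R)
state=q2 head=3 tape=_110[_]11   (q2,_)→(q0,1,L)
state=q0 head=2 tape=_11[0]111   (q0,0)→(q1,_,L)
state=q1 head=1 tape=_1[1]_111   (q1,1)→(q2,0,R)
state=q2 head=2 tape=_10[_]111   (q2,_)→(q0,1,L)
state=q0 head=1 tape=_1[0]1111   (q0,0)→(q1,_,L)
state=q1 head=0 tape=_[1]_1111   (q1,1)→(q2,0,R)
state=q2 head=1 tape=_0[_]1111   (q2,_)→(q0,1,L)
state=q0 head=0 tape=_[0]11111   (q0,0)→(q1,_,L)
state=q1 head=-1 tape=[_]_11111   (q1,_)→(q0,#,R)
state=q0 head=0 tape=#[_]11111   (q0,_)→(qH,1,R)
state=qH head=1 tape=#1[1]1111
The non-blank tape span at halt is #111111.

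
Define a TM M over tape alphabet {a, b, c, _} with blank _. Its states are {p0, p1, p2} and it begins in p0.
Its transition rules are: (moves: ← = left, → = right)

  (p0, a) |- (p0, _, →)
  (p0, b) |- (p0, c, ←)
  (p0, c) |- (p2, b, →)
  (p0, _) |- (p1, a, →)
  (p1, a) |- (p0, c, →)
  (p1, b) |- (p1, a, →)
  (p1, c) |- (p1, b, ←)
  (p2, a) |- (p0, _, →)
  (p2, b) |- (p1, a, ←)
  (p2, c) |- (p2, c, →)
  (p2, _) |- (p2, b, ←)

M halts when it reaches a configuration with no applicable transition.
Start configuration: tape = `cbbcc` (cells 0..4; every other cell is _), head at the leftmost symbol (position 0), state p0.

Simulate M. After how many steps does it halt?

state=p0 head=0 tape=[c]bbcc___   (p0,c)→(p2,b,→)
state=p2 head=1 tape=b[b]bcc___   (p2,b)→(p1,a,←)
state=p1 head=0 tape=[b]abcc___   (p1,b)→(p1,a,→)
state=p1 head=1 tape=a[a]bcc___   (p1,a)→(p0,c,→)
state=p0 head=2 tape=ac[b]cc___   (p0,b)→(p0,c,←)
state=p0 head=1 tape=a[c]ccc___   (p0,c)→(p2,b,→)
state=p2 head=2 tape=ab[c]cc___   (p2,c)→(p2,c,→)
state=p2 head=3 tape=abc[c]c___   (p2,c)→(p2,c,→)
state=p2 head=4 tape=abcc[c]___   (p2,c)→(p2,c,→)
state=p2 head=5 tape=abccc[_]__   (p2,_)→(p2,b,←)
state=p2 head=4 tape=abcc[c]b__   (p2,c)→(p2,c,→)
state=p2 head=5 tape=abccc[b]__   (p2,b)→(p1,a,←)
state=p1 head=4 tape=abcc[c]a__   (p1,c)→(p1,b,←)
state=p1 head=3 tape=abc[c]ba__   (p1,c)→(p1,b,←)
state=p1 head=2 tape=ab[c]bba__   (p1,c)→(p1,b,←)
state=p1 head=1 tape=a[b]bbba__   (p1,b)→(p1,a,→)
state=p1 head=2 tape=aa[b]bba__   (p1,b)→(p1,a,→)
state=p1 head=3 tape=aaa[b]ba__   (p1,b)→(p1,a,→)
state=p1 head=4 tape=aaaa[b]a__   (p1,b)→(p1,a,→)
state=p1 head=5 tape=aaaaa[a]__   (p1,a)→(p0,c,→)
state=p0 head=6 tape=aaaaac[_]_   (p0,_)→(p1,a,→)
state=p1 head=7 tape=aaaaaca[_]
M halts after 21 transitions.

21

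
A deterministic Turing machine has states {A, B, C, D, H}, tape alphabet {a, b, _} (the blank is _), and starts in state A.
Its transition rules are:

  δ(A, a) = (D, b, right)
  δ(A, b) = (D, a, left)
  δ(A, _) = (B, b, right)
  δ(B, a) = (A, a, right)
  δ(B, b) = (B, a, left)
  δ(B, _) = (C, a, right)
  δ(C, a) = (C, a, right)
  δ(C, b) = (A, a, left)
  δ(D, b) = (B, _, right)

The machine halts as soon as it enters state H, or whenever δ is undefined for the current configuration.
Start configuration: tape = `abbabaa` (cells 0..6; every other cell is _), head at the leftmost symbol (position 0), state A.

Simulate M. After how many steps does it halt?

state=A head=0 tape=[a]bbabaa   (A,a)→(D,b,right)
state=D head=1 tape=b[b]babaa   (D,b)→(B,_,right)
state=B head=2 tape=b_[b]abaa   (B,b)→(B,a,left)
state=B head=1 tape=b[_]aabaa   (B,_)→(C,a,right)
state=C head=2 tape=ba[a]abaa   (C,a)→(C,a,right)
state=C head=3 tape=baa[a]baa   (C,a)→(C,a,right)
state=C head=4 tape=baaa[b]aa   (C,b)→(A,a,left)
state=A head=3 tape=baa[a]aaa   (A,a)→(D,b,right)
state=D head=4 tape=baab[a]aa
M halts after 8 transitions.

8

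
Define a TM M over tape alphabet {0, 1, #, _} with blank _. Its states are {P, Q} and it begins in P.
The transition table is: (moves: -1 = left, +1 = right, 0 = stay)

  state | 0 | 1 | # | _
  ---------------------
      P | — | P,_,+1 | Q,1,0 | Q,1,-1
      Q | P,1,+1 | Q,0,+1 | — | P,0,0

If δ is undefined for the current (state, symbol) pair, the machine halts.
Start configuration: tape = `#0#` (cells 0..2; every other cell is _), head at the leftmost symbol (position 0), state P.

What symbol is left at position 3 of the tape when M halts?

0

P | [#]0#_   read # → write 1, move 0, go to Q
Q | [1]0#_   read 1 → write 0, move +1, go to Q
Q | 0[0]#_   read 0 → write 1, move +1, go to P
P | 01[#]_   read # → write 1, move 0, go to Q
Q | 01[1]_   read 1 → write 0, move +1, go to Q
Q | 010[_]   read _ → write 0, move 0, go to P
P | 010[0]
Cell 3 holds 0 when M halts.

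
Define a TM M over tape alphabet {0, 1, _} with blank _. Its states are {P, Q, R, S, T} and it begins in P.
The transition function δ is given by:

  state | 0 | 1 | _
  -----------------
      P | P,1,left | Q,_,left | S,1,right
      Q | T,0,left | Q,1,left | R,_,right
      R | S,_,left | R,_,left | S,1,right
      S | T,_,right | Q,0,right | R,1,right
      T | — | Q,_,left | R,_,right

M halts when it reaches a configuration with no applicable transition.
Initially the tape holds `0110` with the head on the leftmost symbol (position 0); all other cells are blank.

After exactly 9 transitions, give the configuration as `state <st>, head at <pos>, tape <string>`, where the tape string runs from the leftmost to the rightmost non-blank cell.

state T, head at 1, tape 1_110

P | __[0]110   read 0 → write 1, move left, go to P
P | _[_]1110   read _ → write 1, move right, go to S
S | _1[1]110   read 1 → write 0, move right, go to Q
Q | _10[1]10   read 1 → write 1, move left, go to Q
Q | _1[0]110   read 0 → write 0, move left, go to T
T | _[1]0110   read 1 → write _, move left, go to Q
Q | [_]_0110   read _ → write _, move right, go to R
R | _[_]0110   read _ → write 1, move right, go to S
S | _1[0]110   read 0 → write _, move right, go to T
T | _1_[1]10
After 9 steps: state T, head at 1, tape 1_110.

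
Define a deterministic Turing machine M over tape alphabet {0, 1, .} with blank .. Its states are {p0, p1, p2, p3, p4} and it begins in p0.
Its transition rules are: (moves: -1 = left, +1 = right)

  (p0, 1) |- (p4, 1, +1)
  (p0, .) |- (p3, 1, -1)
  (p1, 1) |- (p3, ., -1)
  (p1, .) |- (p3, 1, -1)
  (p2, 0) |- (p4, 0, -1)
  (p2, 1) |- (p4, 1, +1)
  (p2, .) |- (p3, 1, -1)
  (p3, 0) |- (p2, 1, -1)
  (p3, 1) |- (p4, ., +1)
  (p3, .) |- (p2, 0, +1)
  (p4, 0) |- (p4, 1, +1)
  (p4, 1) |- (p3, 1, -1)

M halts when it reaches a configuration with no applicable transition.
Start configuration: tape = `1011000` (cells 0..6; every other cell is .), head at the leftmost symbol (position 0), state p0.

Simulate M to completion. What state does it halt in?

state=p0 head=0 tape=[1]011000.   (p0,1)→(p4,1,+1)
state=p4 head=1 tape=1[0]11000.   (p4,0)→(p4,1,+1)
state=p4 head=2 tape=11[1]1000.   (p4,1)→(p3,1,-1)
state=p3 head=1 tape=1[1]11000.   (p3,1)→(p4,.,+1)
state=p4 head=2 tape=1.[1]1000.   (p4,1)→(p3,1,-1)
state=p3 head=1 tape=1[.]11000.   (p3,.)→(p2,0,+1)
state=p2 head=2 tape=10[1]1000.   (p2,1)→(p4,1,+1)
state=p4 head=3 tape=101[1]000.   (p4,1)→(p3,1,-1)
state=p3 head=2 tape=10[1]1000.   (p3,1)→(p4,.,+1)
state=p4 head=3 tape=10.[1]000.   (p4,1)→(p3,1,-1)
state=p3 head=2 tape=10[.]1000.   (p3,.)→(p2,0,+1)
state=p2 head=3 tape=100[1]000.   (p2,1)→(p4,1,+1)
state=p4 head=4 tape=1001[0]00.   (p4,0)→(p4,1,+1)
state=p4 head=5 tape=10011[0]0.   (p4,0)→(p4,1,+1)
state=p4 head=6 tape=100111[0].   (p4,0)→(p4,1,+1)
state=p4 head=7 tape=1001111[.]
No transition is defined for (p4, .); M halts in state p4.

p4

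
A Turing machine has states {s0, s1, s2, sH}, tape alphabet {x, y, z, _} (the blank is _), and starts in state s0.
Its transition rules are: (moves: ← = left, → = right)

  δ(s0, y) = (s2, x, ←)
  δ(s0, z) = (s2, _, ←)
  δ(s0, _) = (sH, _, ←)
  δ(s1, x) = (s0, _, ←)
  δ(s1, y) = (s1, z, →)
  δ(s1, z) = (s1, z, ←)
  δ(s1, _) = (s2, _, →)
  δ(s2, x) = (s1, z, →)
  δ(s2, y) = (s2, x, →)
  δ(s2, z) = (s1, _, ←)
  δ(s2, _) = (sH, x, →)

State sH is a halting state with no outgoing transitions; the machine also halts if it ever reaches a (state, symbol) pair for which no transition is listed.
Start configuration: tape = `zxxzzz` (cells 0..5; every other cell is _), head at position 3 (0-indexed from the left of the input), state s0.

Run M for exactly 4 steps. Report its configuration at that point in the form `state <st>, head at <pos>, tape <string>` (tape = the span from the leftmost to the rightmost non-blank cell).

state=s0 head=3 tape=zxx[z]zz   (s0,z)→(s2,_,←)
state=s2 head=2 tape=zx[x]_zz   (s2,x)→(s1,z,→)
state=s1 head=3 tape=zxz[_]zz   (s1,_)→(s2,_,→)
state=s2 head=4 tape=zxz_[z]z   (s2,z)→(s1,_,←)
state=s1 head=3 tape=zxz[_]_z
After 4 steps: state s1, head at 3, tape zxz__z.

state s1, head at 3, tape zxz__z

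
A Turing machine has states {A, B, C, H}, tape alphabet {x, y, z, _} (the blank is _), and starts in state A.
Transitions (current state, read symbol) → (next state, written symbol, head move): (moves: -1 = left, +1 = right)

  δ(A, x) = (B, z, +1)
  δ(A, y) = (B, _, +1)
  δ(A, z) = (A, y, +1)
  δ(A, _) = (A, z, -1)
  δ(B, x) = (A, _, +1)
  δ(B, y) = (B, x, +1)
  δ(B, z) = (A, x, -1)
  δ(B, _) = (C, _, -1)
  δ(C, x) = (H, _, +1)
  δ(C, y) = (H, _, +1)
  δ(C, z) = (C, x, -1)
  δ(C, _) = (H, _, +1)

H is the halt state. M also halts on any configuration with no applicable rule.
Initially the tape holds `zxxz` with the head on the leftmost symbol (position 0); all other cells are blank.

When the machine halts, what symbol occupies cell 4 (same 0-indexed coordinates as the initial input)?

state=A head=0 tape=[z]xxz__   (A,z)→(A,y,+1)
state=A head=1 tape=y[x]xz__   (A,x)→(B,z,+1)
state=B head=2 tape=yz[x]z__   (B,x)→(A,_,+1)
state=A head=3 tape=yz_[z]__   (A,z)→(A,y,+1)
state=A head=4 tape=yz_y[_]_   (A,_)→(A,z,-1)
state=A head=3 tape=yz_[y]z_   (A,y)→(B,_,+1)
state=B head=4 tape=yz__[z]_   (B,z)→(A,x,-1)
state=A head=3 tape=yz_[_]x_   (A,_)→(A,z,-1)
state=A head=2 tape=yz[_]zx_   (A,_)→(A,z,-1)
state=A head=1 tape=y[z]zzx_   (A,z)→(A,y,+1)
state=A head=2 tape=yy[z]zx_   (A,z)→(A,y,+1)
state=A head=3 tape=yyy[z]x_   (A,z)→(A,y,+1)
state=A head=4 tape=yyyy[x]_   (A,x)→(B,z,+1)
state=B head=5 tape=yyyyz[_]   (B,_)→(C,_,-1)
state=C head=4 tape=yyyy[z]_   (C,z)→(C,x,-1)
state=C head=3 tape=yyy[y]x_   (C,y)→(H,_,+1)
state=H head=4 tape=yyy_[x]_
Cell 4 holds x when M halts.

x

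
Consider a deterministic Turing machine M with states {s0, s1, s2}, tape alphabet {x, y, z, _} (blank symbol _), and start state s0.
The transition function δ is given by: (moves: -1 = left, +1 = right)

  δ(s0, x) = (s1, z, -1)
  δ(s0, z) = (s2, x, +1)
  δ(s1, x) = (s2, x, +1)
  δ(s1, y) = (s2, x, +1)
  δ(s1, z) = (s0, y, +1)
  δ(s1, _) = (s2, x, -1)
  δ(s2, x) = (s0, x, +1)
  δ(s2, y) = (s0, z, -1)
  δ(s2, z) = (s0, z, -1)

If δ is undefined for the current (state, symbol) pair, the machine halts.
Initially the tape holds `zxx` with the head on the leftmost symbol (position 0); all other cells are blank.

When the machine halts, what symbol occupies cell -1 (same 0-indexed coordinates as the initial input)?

x

state=s0 head=0 tape=__[z]xx   (s0,z)→(s2,x,+1)
state=s2 head=1 tape=__x[x]x   (s2,x)→(s0,x,+1)
state=s0 head=2 tape=__xx[x]   (s0,x)→(s1,z,-1)
state=s1 head=1 tape=__x[x]z   (s1,x)→(s2,x,+1)
state=s2 head=2 tape=__xx[z]   (s2,z)→(s0,z,-1)
state=s0 head=1 tape=__x[x]z   (s0,x)→(s1,z,-1)
state=s1 head=0 tape=__[x]zz   (s1,x)→(s2,x,+1)
state=s2 head=1 tape=__x[z]z   (s2,z)→(s0,z,-1)
state=s0 head=0 tape=__[x]zz   (s0,x)→(s1,z,-1)
state=s1 head=-1 tape=_[_]zzz   (s1,_)→(s2,x,-1)
state=s2 head=-2 tape=[_]xzzz
Cell -1 holds x when M halts.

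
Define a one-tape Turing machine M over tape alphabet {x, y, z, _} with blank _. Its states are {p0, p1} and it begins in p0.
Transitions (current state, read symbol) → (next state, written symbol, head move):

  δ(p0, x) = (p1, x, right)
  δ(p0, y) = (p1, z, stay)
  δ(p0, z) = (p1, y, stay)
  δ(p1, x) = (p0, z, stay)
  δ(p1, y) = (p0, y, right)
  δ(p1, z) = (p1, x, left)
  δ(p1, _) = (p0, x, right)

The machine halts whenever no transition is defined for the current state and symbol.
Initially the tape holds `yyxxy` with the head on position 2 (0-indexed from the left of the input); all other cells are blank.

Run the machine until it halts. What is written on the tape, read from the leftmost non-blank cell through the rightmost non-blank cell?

p0 | yy[x]xy__   read x → write x, move right, go to p1
p1 | yyx[x]y__   read x → write z, move stay, go to p0
p0 | yyx[z]y__   read z → write y, move stay, go to p1
p1 | yyx[y]y__   read y → write y, move right, go to p0
p0 | yyxy[y]__   read y → write z, move stay, go to p1
p1 | yyxy[z]__   read z → write x, move left, go to p1
p1 | yyx[y]x__   read y → write y, move right, go to p0
p0 | yyxy[x]__   read x → write x, move right, go to p1
p1 | yyxyx[_]_   read _ → write x, move right, go to p0
p0 | yyxyxx[_]
The non-blank tape span at halt is yyxyxx.

yyxyxx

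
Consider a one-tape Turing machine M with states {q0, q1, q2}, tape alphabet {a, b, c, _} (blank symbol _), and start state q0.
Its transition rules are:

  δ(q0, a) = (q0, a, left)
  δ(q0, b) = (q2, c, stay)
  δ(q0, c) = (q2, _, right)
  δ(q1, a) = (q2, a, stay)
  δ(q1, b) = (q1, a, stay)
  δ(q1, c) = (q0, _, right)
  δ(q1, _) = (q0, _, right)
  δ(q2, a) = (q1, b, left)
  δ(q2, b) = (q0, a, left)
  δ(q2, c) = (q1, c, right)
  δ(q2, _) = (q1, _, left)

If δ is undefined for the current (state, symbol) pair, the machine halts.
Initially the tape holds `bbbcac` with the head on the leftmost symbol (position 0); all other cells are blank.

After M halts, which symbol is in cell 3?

_

q0 | [b]bbcac   read b → write c, move stay, go to q2
q2 | [c]bbcac   read c → write c, move right, go to q1
q1 | c[b]bcac   read b → write a, move stay, go to q1
q1 | c[a]bcac   read a → write a, move stay, go to q2
q2 | c[a]bcac   read a → write b, move left, go to q1
q1 | [c]bbcac   read c → write _, move right, go to q0
q0 | _[b]bcac   read b → write c, move stay, go to q2
q2 | _[c]bcac   read c → write c, move right, go to q1
q1 | _c[b]cac   read b → write a, move stay, go to q1
q1 | _c[a]cac   read a → write a, move stay, go to q2
q2 | _c[a]cac   read a → write b, move left, go to q1
q1 | _[c]bcac   read c → write _, move right, go to q0
q0 | __[b]cac   read b → write c, move stay, go to q2
q2 | __[c]cac   read c → write c, move right, go to q1
q1 | __c[c]ac   read c → write _, move right, go to q0
q0 | __c_[a]c   read a → write a, move left, go to q0
q0 | __c[_]ac
Cell 3 holds _ when M halts.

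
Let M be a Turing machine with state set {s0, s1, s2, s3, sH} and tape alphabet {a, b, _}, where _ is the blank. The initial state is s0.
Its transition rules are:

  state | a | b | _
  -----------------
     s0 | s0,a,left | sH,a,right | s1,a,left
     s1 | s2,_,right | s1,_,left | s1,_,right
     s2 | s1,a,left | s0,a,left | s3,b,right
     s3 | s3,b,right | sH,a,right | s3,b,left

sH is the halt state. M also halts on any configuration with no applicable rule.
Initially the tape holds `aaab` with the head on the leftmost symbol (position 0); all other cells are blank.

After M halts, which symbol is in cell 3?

_

state=s0 head=0 tape=__[a]aab__   (s0,a)→(s0,a,left)
state=s0 head=-1 tape=_[_]aaab__   (s0,_)→(s1,a,left)
state=s1 head=-2 tape=[_]aaaab__   (s1,_)→(s1,_,right)
state=s1 head=-1 tape=_[a]aaab__   (s1,a)→(s2,_,right)
state=s2 head=0 tape=__[a]aab__   (s2,a)→(s1,a,left)
state=s1 head=-1 tape=_[_]aaab__   (s1,_)→(s1,_,right)
state=s1 head=0 tape=__[a]aab__   (s1,a)→(s2,_,right)
state=s2 head=1 tape=___[a]ab__   (s2,a)→(s1,a,left)
state=s1 head=0 tape=__[_]aab__   (s1,_)→(s1,_,right)
state=s1 head=1 tape=___[a]ab__   (s1,a)→(s2,_,right)
state=s2 head=2 tape=____[a]b__   (s2,a)→(s1,a,left)
state=s1 head=1 tape=___[_]ab__   (s1,_)→(s1,_,right)
state=s1 head=2 tape=____[a]b__   (s1,a)→(s2,_,right)
state=s2 head=3 tape=_____[b]__   (s2,b)→(s0,a,left)
state=s0 head=2 tape=____[_]a__   (s0,_)→(s1,a,left)
state=s1 head=1 tape=___[_]aa__   (s1,_)→(s1,_,right)
state=s1 head=2 tape=____[a]a__   (s1,a)→(s2,_,right)
state=s2 head=3 tape=_____[a]__   (s2,a)→(s1,a,left)
state=s1 head=2 tape=____[_]a__   (s1,_)→(s1,_,right)
state=s1 head=3 tape=_____[a]__   (s1,a)→(s2,_,right)
state=s2 head=4 tape=______[_]_   (s2,_)→(s3,b,right)
state=s3 head=5 tape=______b[_]   (s3,_)→(s3,b,left)
state=s3 head=4 tape=______[b]b   (s3,b)→(sH,a,right)
state=sH head=5 tape=______a[b]
Cell 3 holds _ when M halts.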